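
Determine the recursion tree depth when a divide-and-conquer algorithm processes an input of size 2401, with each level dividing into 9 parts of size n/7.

For divide and conquer with division factor 7:

Problem sizes at each level:
Level 0: 2401
Level 1: 343
Level 2: 49
Level 3: 7
Level 4: 1

The root is level 0 and the size-1 base case is level 4 (the tree spans levels 0 through 4, i.e. 5 levels counting the root), so the depth is the number of divisions: log_7(2401) = 4

The recursion tree depth is log_7(2401) = 4. At each level, the problem size is divided by 7, so it takes 4 divisions to reduce to a base case of size 1. The algorithm makes 9 recursive calls at each level.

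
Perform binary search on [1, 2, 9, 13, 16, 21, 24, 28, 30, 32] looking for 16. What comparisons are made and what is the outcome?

Binary search for 16 in [1, 2, 9, 13, 16, 21, 24, 28, 30, 32]:

lo=0, hi=9, mid=4, arr[mid]=16 -> Found target at index 4!

Binary search finds 16 at index 4 after 1 comparisons. The search repeatedly halves the search space by comparing with the middle element.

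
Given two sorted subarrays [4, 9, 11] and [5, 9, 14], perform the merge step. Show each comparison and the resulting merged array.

Merging process:

Compare 4 vs 5: take 4 from left. Merged: [4]
Compare 9 vs 5: take 5 from right. Merged: [4, 5]
Compare 9 vs 9: take 9 from left. Merged: [4, 5, 9]
Compare 11 vs 9: take 9 from right. Merged: [4, 5, 9, 9]
Compare 11 vs 14: take 11 from left. Merged: [4, 5, 9, 9, 11]
Append remaining from right: [14]. Merged: [4, 5, 9, 9, 11, 14]

Final merged array: [4, 5, 9, 9, 11, 14]
Total comparisons: 5

The merged array is [4, 5, 9, 9, 11, 14], requiring 5 comparisons. The merge step runs in O(n) time where n is the total number of elements.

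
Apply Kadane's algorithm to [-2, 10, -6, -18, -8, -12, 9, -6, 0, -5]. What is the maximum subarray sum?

Using Kadane's algorithm on [-2, 10, -6, -18, -8, -12, 9, -6, 0, -5]:

Scanning through the array:
Position 1 (value 10): max_ending_here = 10, max_so_far = 10
Position 2 (value -6): max_ending_here = 4, max_so_far = 10
Position 3 (value -18): max_ending_here = -14, max_so_far = 10
Position 4 (value -8): max_ending_here = -8, max_so_far = 10
Position 5 (value -12): max_ending_here = -12, max_so_far = 10
Position 6 (value 9): max_ending_here = 9, max_so_far = 10
Position 7 (value -6): max_ending_here = 3, max_so_far = 10
Position 8 (value 0): max_ending_here = 3, max_so_far = 10
Position 9 (value -5): max_ending_here = -2, max_so_far = 10

Maximum subarray: [10]
Maximum sum: 10

The maximum subarray is [10] with sum 10. This subarray runs from index 1 to index 1.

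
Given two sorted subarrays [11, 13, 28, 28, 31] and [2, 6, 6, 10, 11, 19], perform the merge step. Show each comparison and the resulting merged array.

Merging process:

Compare 11 vs 2: take 2 from right. Merged: [2]
Compare 11 vs 6: take 6 from right. Merged: [2, 6]
Compare 11 vs 6: take 6 from right. Merged: [2, 6, 6]
Compare 11 vs 10: take 10 from right. Merged: [2, 6, 6, 10]
Compare 11 vs 11: take 11 from left. Merged: [2, 6, 6, 10, 11]
Compare 13 vs 11: take 11 from right. Merged: [2, 6, 6, 10, 11, 11]
Compare 13 vs 19: take 13 from left. Merged: [2, 6, 6, 10, 11, 11, 13]
Compare 28 vs 19: take 19 from right. Merged: [2, 6, 6, 10, 11, 11, 13, 19]
Append remaining from left: [28, 28, 31]. Merged: [2, 6, 6, 10, 11, 11, 13, 19, 28, 28, 31]

Final merged array: [2, 6, 6, 10, 11, 11, 13, 19, 28, 28, 31]
Total comparisons: 8

The merged array is [2, 6, 6, 10, 11, 11, 13, 19, 28, 28, 31], requiring 8 comparisons. The merge step runs in O(n) time where n is the total number of elements.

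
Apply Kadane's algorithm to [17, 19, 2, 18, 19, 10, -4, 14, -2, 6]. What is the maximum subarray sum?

Using Kadane's algorithm on [17, 19, 2, 18, 19, 10, -4, 14, -2, 6]:

Scanning through the array:
Position 1 (value 19): max_ending_here = 36, max_so_far = 36
Position 2 (value 2): max_ending_here = 38, max_so_far = 38
Position 3 (value 18): max_ending_here = 56, max_so_far = 56
Position 4 (value 19): max_ending_here = 75, max_so_far = 75
Position 5 (value 10): max_ending_here = 85, max_so_far = 85
Position 6 (value -4): max_ending_here = 81, max_so_far = 85
Position 7 (value 14): max_ending_here = 95, max_so_far = 95
Position 8 (value -2): max_ending_here = 93, max_so_far = 95
Position 9 (value 6): max_ending_here = 99, max_so_far = 99

Maximum subarray: [17, 19, 2, 18, 19, 10, -4, 14, -2, 6]
Maximum sum: 99

The maximum subarray is [17, 19, 2, 18, 19, 10, -4, 14, -2, 6] with sum 99. This subarray runs from index 0 to index 9.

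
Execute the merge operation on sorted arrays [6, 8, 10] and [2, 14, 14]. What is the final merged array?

Merging process:

Compare 6 vs 2: take 2 from right. Merged: [2]
Compare 6 vs 14: take 6 from left. Merged: [2, 6]
Compare 8 vs 14: take 8 from left. Merged: [2, 6, 8]
Compare 10 vs 14: take 10 from left. Merged: [2, 6, 8, 10]
Append remaining from right: [14, 14]. Merged: [2, 6, 8, 10, 14, 14]

Final merged array: [2, 6, 8, 10, 14, 14]
Total comparisons: 4

The merged array is [2, 6, 8, 10, 14, 14], requiring 4 comparisons. The merge step runs in O(n) time where n is the total number of elements.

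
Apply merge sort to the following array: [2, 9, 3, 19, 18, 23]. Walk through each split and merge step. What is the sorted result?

Merge sort trace:

Split: [2, 9, 3, 19, 18, 23] -> [2, 9, 3] and [19, 18, 23]
  Split: [2, 9, 3] -> [2] and [9, 3]
    Split: [9, 3] -> [9] and [3]
    Merge: [9] + [3] -> [3, 9]
  Merge: [2] + [3, 9] -> [2, 3, 9]
  Split: [19, 18, 23] -> [19] and [18, 23]
    Split: [18, 23] -> [18] and [23]
    Merge: [18] + [23] -> [18, 23]
  Merge: [19] + [18, 23] -> [18, 19, 23]
Merge: [2, 3, 9] + [18, 19, 23] -> [2, 3, 9, 18, 19, 23]

Final sorted array: [2, 3, 9, 18, 19, 23]

The merge sort proceeds by recursively splitting the array and merging sorted halves.
After all merges, the sorted array is [2, 3, 9, 18, 19, 23].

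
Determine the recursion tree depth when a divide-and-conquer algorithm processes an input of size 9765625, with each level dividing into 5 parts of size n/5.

For divide and conquer with division factor 5:

Problem sizes at each level:
Level 0: 9765625
Level 1: 1953125
Level 2: 390625
Level 3: 78125
Level 4: 15625
Level 5: 3125
Level 6: 625
Level 7: 125
Level 8: 25
Level 9: 5
Level 10: 1

The root is level 0 and the size-1 base case is level 10 (the tree spans levels 0 through 10, i.e. 11 levels counting the root), so the depth is the number of divisions: log_5(9765625) = 10

The recursion tree depth is log_5(9765625) = 10. At each level, the problem size is divided by 5, so it takes 10 divisions to reduce to a base case of size 1. The algorithm makes 5 recursive calls at each level.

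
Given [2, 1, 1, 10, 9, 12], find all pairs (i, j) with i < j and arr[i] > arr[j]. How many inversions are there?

Finding inversions in [2, 1, 1, 10, 9, 12]:

(0, 1): arr[0]=2 > arr[1]=1
(0, 2): arr[0]=2 > arr[2]=1
(3, 4): arr[3]=10 > arr[4]=9

Total inversions: 3

The array has 3 inversion(s): (0,1), (0,2), (3,4). Each pair (i,j) satisfies i < j and arr[i] > arr[j].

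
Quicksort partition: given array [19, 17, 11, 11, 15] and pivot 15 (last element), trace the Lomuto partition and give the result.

Lomuto partition with pivot = 15:

Initial array: [19, 17, 11, 11, 15]

arr[0]=19 > 15: no swap
arr[1]=17 > 15: no swap
arr[2]=11 <= 15: swap with position 0, array becomes [11, 17, 19, 11, 15]
arr[3]=11 <= 15: swap with position 1, array becomes [11, 11, 19, 17, 15]

Place pivot at position 2: [11, 11, 15, 17, 19]
Pivot position: 2

After partitioning with pivot 15, the array becomes [11, 11, 15, 17, 19]. The pivot is placed at index 2. All elements to the left of the pivot are <= 15, and all elements to the right are > 15.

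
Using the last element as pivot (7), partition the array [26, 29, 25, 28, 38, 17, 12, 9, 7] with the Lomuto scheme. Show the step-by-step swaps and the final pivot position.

Lomuto partition with pivot = 7:

Initial array: [26, 29, 25, 28, 38, 17, 12, 9, 7]

arr[0]=26 > 7: no swap
arr[1]=29 > 7: no swap
arr[2]=25 > 7: no swap
arr[3]=28 > 7: no swap
arr[4]=38 > 7: no swap
arr[5]=17 > 7: no swap
arr[6]=12 > 7: no swap
arr[7]=9 > 7: no swap

Place pivot at position 0: [7, 29, 25, 28, 38, 17, 12, 9, 26]
Pivot position: 0

After partitioning with pivot 7, the array becomes [7, 29, 25, 28, 38, 17, 12, 9, 26]. The pivot is placed at index 0. All elements to the left of the pivot are <= 7, and all elements to the right are > 7.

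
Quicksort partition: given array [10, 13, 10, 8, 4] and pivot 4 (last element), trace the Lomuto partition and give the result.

Lomuto partition with pivot = 4:

Initial array: [10, 13, 10, 8, 4]

arr[0]=10 > 4: no swap
arr[1]=13 > 4: no swap
arr[2]=10 > 4: no swap
arr[3]=8 > 4: no swap

Place pivot at position 0: [4, 13, 10, 8, 10]
Pivot position: 0

After partitioning with pivot 4, the array becomes [4, 13, 10, 8, 10]. The pivot is placed at index 0. All elements to the left of the pivot are <= 4, and all elements to the right are > 4.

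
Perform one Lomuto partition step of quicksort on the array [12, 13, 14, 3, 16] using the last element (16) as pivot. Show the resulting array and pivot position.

Lomuto partition with pivot = 16:

Initial array: [12, 13, 14, 3, 16]

arr[0]=12 <= 16: swap with position 0, array becomes [12, 13, 14, 3, 16]
arr[1]=13 <= 16: swap with position 1, array becomes [12, 13, 14, 3, 16]
arr[2]=14 <= 16: swap with position 2, array becomes [12, 13, 14, 3, 16]
arr[3]=3 <= 16: swap with position 3, array becomes [12, 13, 14, 3, 16]

Place pivot at position 4: [12, 13, 14, 3, 16]
Pivot position: 4

After partitioning with pivot 16, the array becomes [12, 13, 14, 3, 16]. The pivot is placed at index 4. All elements to the left of the pivot are <= 16, and all elements to the right are > 16.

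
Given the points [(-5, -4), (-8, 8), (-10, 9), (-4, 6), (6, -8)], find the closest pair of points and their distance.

Computing all pairwise distances among 5 points:

d((-5, -4), (-8, 8)) = 12.3693
d((-5, -4), (-10, 9)) = 13.9284
d((-5, -4), (-4, 6)) = 10.0499
d((-5, -4), (6, -8)) = 11.7047
d((-8, 8), (-10, 9)) = 2.2361 <-- minimum
d((-8, 8), (-4, 6)) = 4.4721
d((-8, 8), (6, -8)) = 21.2603
d((-10, 9), (-4, 6)) = 6.7082
d((-10, 9), (6, -8)) = 23.3452
d((-4, 6), (6, -8)) = 17.2047

Closest pair: (-8, 8) and (-10, 9) with distance 2.2361

The closest pair is (-8, 8) and (-10, 9) with Euclidean distance 2.2361. For 5 points, brute-force pairwise comparison is shown above. For large n, the divide-and-conquer algorithm (sort by x, recurse on halves, check the dividing strip) achieves O(n log n).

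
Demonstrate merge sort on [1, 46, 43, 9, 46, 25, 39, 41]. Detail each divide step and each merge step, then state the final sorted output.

Merge sort trace:

Split: [1, 46, 43, 9, 46, 25, 39, 41] -> [1, 46, 43, 9] and [46, 25, 39, 41]
  Split: [1, 46, 43, 9] -> [1, 46] and [43, 9]
    Split: [1, 46] -> [1] and [46]
    Merge: [1] + [46] -> [1, 46]
    Split: [43, 9] -> [43] and [9]
    Merge: [43] + [9] -> [9, 43]
  Merge: [1, 46] + [9, 43] -> [1, 9, 43, 46]
  Split: [46, 25, 39, 41] -> [46, 25] and [39, 41]
    Split: [46, 25] -> [46] and [25]
    Merge: [46] + [25] -> [25, 46]
    Split: [39, 41] -> [39] and [41]
    Merge: [39] + [41] -> [39, 41]
  Merge: [25, 46] + [39, 41] -> [25, 39, 41, 46]
Merge: [1, 9, 43, 46] + [25, 39, 41, 46] -> [1, 9, 25, 39, 41, 43, 46, 46]

Final sorted array: [1, 9, 25, 39, 41, 43, 46, 46]

The merge sort proceeds by recursively splitting the array and merging sorted halves.
After all merges, the sorted array is [1, 9, 25, 39, 41, 43, 46, 46].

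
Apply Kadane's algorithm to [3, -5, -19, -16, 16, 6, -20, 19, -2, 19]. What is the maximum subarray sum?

Using Kadane's algorithm on [3, -5, -19, -16, 16, 6, -20, 19, -2, 19]:

Scanning through the array:
Position 1 (value -5): max_ending_here = -2, max_so_far = 3
Position 2 (value -19): max_ending_here = -19, max_so_far = 3
Position 3 (value -16): max_ending_here = -16, max_so_far = 3
Position 4 (value 16): max_ending_here = 16, max_so_far = 16
Position 5 (value 6): max_ending_here = 22, max_so_far = 22
Position 6 (value -20): max_ending_here = 2, max_so_far = 22
Position 7 (value 19): max_ending_here = 21, max_so_far = 22
Position 8 (value -2): max_ending_here = 19, max_so_far = 22
Position 9 (value 19): max_ending_here = 38, max_so_far = 38

Maximum subarray: [16, 6, -20, 19, -2, 19]
Maximum sum: 38

The maximum subarray is [16, 6, -20, 19, -2, 19] with sum 38. This subarray runs from index 4 to index 9.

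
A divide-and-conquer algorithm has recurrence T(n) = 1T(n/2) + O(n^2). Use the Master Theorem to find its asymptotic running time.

Master Theorem for T(n) = 1T(n/2) + O(n^2):

a = 1, b = 2, c = 2
log_b(a) = log_2(1) = 0.0000

Case 3: c = 2 > log_2(1) = 0.0000
T(n) = O(n^2) = O(n^2)

For T(n) = 1T(n/2) + O(n^2): log_2(1) = 0.0000. This is Case 3 of the Master Theorem (c > log_b(a), work dominated by root), giving O(n^2).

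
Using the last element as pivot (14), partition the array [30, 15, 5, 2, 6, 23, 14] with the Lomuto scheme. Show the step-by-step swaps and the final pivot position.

Lomuto partition with pivot = 14:

Initial array: [30, 15, 5, 2, 6, 23, 14]

arr[0]=30 > 14: no swap
arr[1]=15 > 14: no swap
arr[2]=5 <= 14: swap with position 0, array becomes [5, 15, 30, 2, 6, 23, 14]
arr[3]=2 <= 14: swap with position 1, array becomes [5, 2, 30, 15, 6, 23, 14]
arr[4]=6 <= 14: swap with position 2, array becomes [5, 2, 6, 15, 30, 23, 14]
arr[5]=23 > 14: no swap

Place pivot at position 3: [5, 2, 6, 14, 30, 23, 15]
Pivot position: 3

After partitioning with pivot 14, the array becomes [5, 2, 6, 14, 30, 23, 15]. The pivot is placed at index 3. All elements to the left of the pivot are <= 14, and all elements to the right are > 14.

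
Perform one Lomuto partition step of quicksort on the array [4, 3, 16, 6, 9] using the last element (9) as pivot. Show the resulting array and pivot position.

Lomuto partition with pivot = 9:

Initial array: [4, 3, 16, 6, 9]

arr[0]=4 <= 9: swap with position 0, array becomes [4, 3, 16, 6, 9]
arr[1]=3 <= 9: swap with position 1, array becomes [4, 3, 16, 6, 9]
arr[2]=16 > 9: no swap
arr[3]=6 <= 9: swap with position 2, array becomes [4, 3, 6, 16, 9]

Place pivot at position 3: [4, 3, 6, 9, 16]
Pivot position: 3

After partitioning with pivot 9, the array becomes [4, 3, 6, 9, 16]. The pivot is placed at index 3. All elements to the left of the pivot are <= 9, and all elements to the right are > 9.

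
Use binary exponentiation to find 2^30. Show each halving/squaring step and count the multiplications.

Computing 2^30 by squaring (build up from 2^1; each line after the first costs one multiplication):

2^1 = 2
2^2 = (2^1)^2 = 2^2 = 4
2^3 = 2 * 2^2 = 2 * 4 = 8
2^6 = (2^3)^2 = 8^2 = 64
2^7 = 2 * 2^6 = 2 * 64 = 128
2^14 = (2^7)^2 = 128^2 = 16384
2^15 = 2 * 2^14 = 2 * 16384 = 32768
2^30 = (2^15)^2 = 32768^2 = 1073741824

Result: 1073741824
Multiplications needed: 7 (7 lines after 2^1)

2^30 = 1073741824. Using exponentiation by squaring, this requires 7 multiplications. The key idea: if the exponent is even, square the half-power; if odd, multiply by the base once.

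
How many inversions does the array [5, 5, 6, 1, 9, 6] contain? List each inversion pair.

Finding inversions in [5, 5, 6, 1, 9, 6]:

(0, 3): arr[0]=5 > arr[3]=1
(1, 3): arr[1]=5 > arr[3]=1
(2, 3): arr[2]=6 > arr[3]=1
(4, 5): arr[4]=9 > arr[5]=6

Total inversions: 4

The array has 4 inversion(s): (0,3), (1,3), (2,3), (4,5). Each pair (i,j) satisfies i < j and arr[i] > arr[j].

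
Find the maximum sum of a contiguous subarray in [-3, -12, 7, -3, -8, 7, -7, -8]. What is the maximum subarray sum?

Using Kadane's algorithm on [-3, -12, 7, -3, -8, 7, -7, -8]:

Scanning through the array:
Position 1 (value -12): max_ending_here = -12, max_so_far = -3
Position 2 (value 7): max_ending_here = 7, max_so_far = 7
Position 3 (value -3): max_ending_here = 4, max_so_far = 7
Position 4 (value -8): max_ending_here = -4, max_so_far = 7
Position 5 (value 7): max_ending_here = 7, max_so_far = 7
Position 6 (value -7): max_ending_here = 0, max_so_far = 7
Position 7 (value -8): max_ending_here = -8, max_so_far = 7

Maximum subarray: [7]
Maximum sum: 7

The maximum subarray is [7] with sum 7. This subarray runs from index 2 to index 2.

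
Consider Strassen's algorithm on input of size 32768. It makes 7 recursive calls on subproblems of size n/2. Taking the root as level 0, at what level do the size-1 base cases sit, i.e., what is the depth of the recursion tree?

For divide and conquer with division factor 2:

Problem sizes at each level:
Level 0: 32768
Level 1: 16384
Level 2: 8192
Level 3: 4096
Level 4: 2048
Level 5: 1024
Level 6: 512
Level 7: 256
Level 8: 128
Level 9: 64
Level 10: 32
Level 11: 16
Level 12: 8
Level 13: 4
Level 14: 2
Level 15: 1

The root is level 0 and the size-1 base case is level 15 (the tree spans levels 0 through 15, i.e. 16 levels counting the root), so the depth is the number of divisions: log_2(32768) = 15

The recursion tree depth is log_2(32768) = 15. At each level, the problem size is divided by 2, so it takes 15 divisions to reduce to a base case of size 1. The algorithm makes 7 recursive calls at each level.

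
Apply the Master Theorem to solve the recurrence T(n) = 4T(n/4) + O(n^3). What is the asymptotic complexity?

Master Theorem for T(n) = 4T(n/4) + O(n^3):

a = 4, b = 4, c = 3
log_b(a) = log_4(4) = 1.0000

Case 3: c = 3 > log_4(4) = 1.0000
T(n) = O(n^3) = O(n^3)

For T(n) = 4T(n/4) + O(n^3): log_4(4) = 1.0000. This is Case 3 of the Master Theorem (c > log_b(a), work dominated by root), giving O(n^3).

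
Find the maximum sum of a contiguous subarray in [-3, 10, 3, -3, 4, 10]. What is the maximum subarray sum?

Using Kadane's algorithm on [-3, 10, 3, -3, 4, 10]:

Scanning through the array:
Position 1 (value 10): max_ending_here = 10, max_so_far = 10
Position 2 (value 3): max_ending_here = 13, max_so_far = 13
Position 3 (value -3): max_ending_here = 10, max_so_far = 13
Position 4 (value 4): max_ending_here = 14, max_so_far = 14
Position 5 (value 10): max_ending_here = 24, max_so_far = 24

Maximum subarray: [10, 3, -3, 4, 10]
Maximum sum: 24

The maximum subarray is [10, 3, -3, 4, 10] with sum 24. This subarray runs from index 1 to index 5.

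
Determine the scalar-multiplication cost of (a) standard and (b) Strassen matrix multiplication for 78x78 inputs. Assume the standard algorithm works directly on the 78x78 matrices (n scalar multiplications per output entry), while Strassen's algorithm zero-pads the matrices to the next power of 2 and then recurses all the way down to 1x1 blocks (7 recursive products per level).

Matrix multiplication for 78x78 matrices:

Strassen's algorithm requires power-of-2 dimensions. Pad 78x78 to 128x128 (next power of 2).

Standard algorithm: 78^3 = 474552 multiplications
Strassen's algorithm: 7^(log2(128)) = 7^7 = 823543 multiplications
Difference: 474552 - 823543 = -348991 (Strassen uses MORE here due to padding overhead — for small or just-over-power-of-2 n, padding can outweigh the per-level savings)

Standard: 474552 multiplications (78^3). Strassen: 823543 multiplications (7^7, after padding to 128x128). Strassen reduces 8 recursive multiplications to 7 at each level.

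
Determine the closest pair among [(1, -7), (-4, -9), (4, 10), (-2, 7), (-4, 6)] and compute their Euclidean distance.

Computing all pairwise distances among 5 points:

d((1, -7), (-4, -9)) = 5.3852
d((1, -7), (4, 10)) = 17.2627
d((1, -7), (-2, 7)) = 14.3178
d((1, -7), (-4, 6)) = 13.9284
d((-4, -9), (4, 10)) = 20.6155
d((-4, -9), (-2, 7)) = 16.1245
d((-4, -9), (-4, 6)) = 15.0
d((4, 10), (-2, 7)) = 6.7082
d((4, 10), (-4, 6)) = 8.9443
d((-2, 7), (-4, 6)) = 2.2361 <-- minimum

Closest pair: (-2, 7) and (-4, 6) with distance 2.2361

The closest pair is (-2, 7) and (-4, 6) with Euclidean distance 2.2361. For 5 points, brute-force pairwise comparison is shown above. For large n, the divide-and-conquer algorithm (sort by x, recurse on halves, check the dividing strip) achieves O(n log n).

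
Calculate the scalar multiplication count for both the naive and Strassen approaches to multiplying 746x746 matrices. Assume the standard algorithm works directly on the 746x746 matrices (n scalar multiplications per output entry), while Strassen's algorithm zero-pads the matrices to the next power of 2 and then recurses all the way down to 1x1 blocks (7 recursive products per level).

Matrix multiplication for 746x746 matrices:

Strassen's algorithm requires power-of-2 dimensions. Pad 746x746 to 1024x1024 (next power of 2).

Standard algorithm: 746^3 = 415160936 multiplications
Strassen's algorithm: 7^(log2(1024)) = 7^10 = 282475249 multiplications
Savings: 415160936 - 282475249 = 132685687 multiplications

Standard: 415160936 multiplications (746^3). Strassen: 282475249 multiplications (7^10, after padding to 1024x1024). Strassen reduces 8 recursive multiplications to 7 at each level.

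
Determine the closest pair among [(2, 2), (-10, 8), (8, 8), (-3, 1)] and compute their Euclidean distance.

Computing all pairwise distances among 4 points:

d((2, 2), (-10, 8)) = 13.4164
d((2, 2), (8, 8)) = 8.4853
d((2, 2), (-3, 1)) = 5.099 <-- minimum
d((-10, 8), (8, 8)) = 18.0
d((-10, 8), (-3, 1)) = 9.8995
d((8, 8), (-3, 1)) = 13.0384

Closest pair: (2, 2) and (-3, 1) with distance 5.099

The closest pair is (2, 2) and (-3, 1) with Euclidean distance 5.099. For 4 points, brute-force pairwise comparison is shown above. For large n, the divide-and-conquer algorithm (sort by x, recurse on halves, check the dividing strip) achieves O(n log n).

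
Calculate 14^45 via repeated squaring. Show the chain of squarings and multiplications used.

Computing 14^45 by squaring (build up from 14^1; each line after the first costs one multiplication):

14^1 = 14
14^2 = (14^1)^2 = 14^2 = 196
14^4 = (14^2)^2 = 196^2 = 38416
14^5 = 14 * 14^4 = 14 * 38416 = 537824
14^10 = (14^5)^2 = 537824^2 = 289254654976
14^11 = 14 * 14^10 = 14 * 289254654976 = 4049565169664
14^22 = (14^11)^2 = 4049565169664^2 = 16398978063355821105872896
14^44 = (14^22)^2 = 16398978063355821105872896^2 = 268926481522425436988250652599945506664302107426816
14^45 = 14 * 14^44 = 14 * 268926481522425436988250652599945506664302107426816 = 3764970741313956117835509136399237093300229503975424

Result: 3764970741313956117835509136399237093300229503975424
Multiplications needed: 8 (8 lines after 14^1)

14^45 = 3764970741313956117835509136399237093300229503975424. Using exponentiation by squaring, this requires 8 multiplications. The key idea: if the exponent is even, square the half-power; if odd, multiply by the base once.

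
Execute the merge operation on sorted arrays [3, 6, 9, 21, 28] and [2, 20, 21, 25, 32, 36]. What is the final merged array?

Merging process:

Compare 3 vs 2: take 2 from right. Merged: [2]
Compare 3 vs 20: take 3 from left. Merged: [2, 3]
Compare 6 vs 20: take 6 from left. Merged: [2, 3, 6]
Compare 9 vs 20: take 9 from left. Merged: [2, 3, 6, 9]
Compare 21 vs 20: take 20 from right. Merged: [2, 3, 6, 9, 20]
Compare 21 vs 21: take 21 from left. Merged: [2, 3, 6, 9, 20, 21]
Compare 28 vs 21: take 21 from right. Merged: [2, 3, 6, 9, 20, 21, 21]
Compare 28 vs 25: take 25 from right. Merged: [2, 3, 6, 9, 20, 21, 21, 25]
Compare 28 vs 32: take 28 from left. Merged: [2, 3, 6, 9, 20, 21, 21, 25, 28]
Append remaining from right: [32, 36]. Merged: [2, 3, 6, 9, 20, 21, 21, 25, 28, 32, 36]

Final merged array: [2, 3, 6, 9, 20, 21, 21, 25, 28, 32, 36]
Total comparisons: 9

The merged array is [2, 3, 6, 9, 20, 21, 21, 25, 28, 32, 36], requiring 9 comparisons. The merge step runs in O(n) time where n is the total number of elements.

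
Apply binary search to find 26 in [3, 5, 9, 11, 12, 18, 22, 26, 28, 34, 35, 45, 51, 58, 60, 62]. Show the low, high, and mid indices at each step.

Binary search for 26 in [3, 5, 9, 11, 12, 18, 22, 26, 28, 34, 35, 45, 51, 58, 60, 62]:

lo=0, hi=15, mid=7, arr[mid]=26 -> Found target at index 7!

Binary search finds 26 at index 7 after 1 comparisons. The search repeatedly halves the search space by comparing with the middle element.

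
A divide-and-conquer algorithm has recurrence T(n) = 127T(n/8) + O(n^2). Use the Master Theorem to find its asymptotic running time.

Master Theorem for T(n) = 127T(n/8) + O(n^2):

a = 127, b = 8, c = 2
log_b(a) = log_8(127) = 2.3296

Case 1: c = 2 < log_8(127) = 2.3296
T(n) = O(n^(log_8 127))

For T(n) = 127T(n/8) + O(n^2): log_8(127) = 2.3296. This is Case 1 of the Master Theorem (c < log_b(a), work dominated by leaves), giving O(n^(log_8 127)).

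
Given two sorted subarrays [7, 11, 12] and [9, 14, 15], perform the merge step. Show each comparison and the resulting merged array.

Merging process:

Compare 7 vs 9: take 7 from left. Merged: [7]
Compare 11 vs 9: take 9 from right. Merged: [7, 9]
Compare 11 vs 14: take 11 from left. Merged: [7, 9, 11]
Compare 12 vs 14: take 12 from left. Merged: [7, 9, 11, 12]
Append remaining from right: [14, 15]. Merged: [7, 9, 11, 12, 14, 15]

Final merged array: [7, 9, 11, 12, 14, 15]
Total comparisons: 4

The merged array is [7, 9, 11, 12, 14, 15], requiring 4 comparisons. The merge step runs in O(n) time where n is the total number of elements.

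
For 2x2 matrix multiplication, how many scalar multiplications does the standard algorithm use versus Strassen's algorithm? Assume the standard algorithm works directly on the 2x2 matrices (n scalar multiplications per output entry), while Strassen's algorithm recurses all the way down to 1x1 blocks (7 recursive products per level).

Matrix multiplication for 2x2 matrices:

Standard algorithm: 2^3 = 8 multiplications
Strassen's algorithm: 7^(log2(2)) = 7^1 = 7 multiplications
Savings: 8 - 7 = 1 multiplications

Standard: 8 multiplications (2^3). Strassen: 7 multiplications (7^1). Strassen reduces 8 recursive multiplications to 7 at each level.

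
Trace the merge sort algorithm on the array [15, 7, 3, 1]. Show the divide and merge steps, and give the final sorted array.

Merge sort trace:

Split: [15, 7, 3, 1] -> [15, 7] and [3, 1]
  Split: [15, 7] -> [15] and [7]
  Merge: [15] + [7] -> [7, 15]
  Split: [3, 1] -> [3] and [1]
  Merge: [3] + [1] -> [1, 3]
Merge: [7, 15] + [1, 3] -> [1, 3, 7, 15]

Final sorted array: [1, 3, 7, 15]

The merge sort proceeds by recursively splitting the array and merging sorted halves.
After all merges, the sorted array is [1, 3, 7, 15].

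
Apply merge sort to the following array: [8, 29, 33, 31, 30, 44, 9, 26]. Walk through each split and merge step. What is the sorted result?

Merge sort trace:

Split: [8, 29, 33, 31, 30, 44, 9, 26] -> [8, 29, 33, 31] and [30, 44, 9, 26]
  Split: [8, 29, 33, 31] -> [8, 29] and [33, 31]
    Split: [8, 29] -> [8] and [29]
    Merge: [8] + [29] -> [8, 29]
    Split: [33, 31] -> [33] and [31]
    Merge: [33] + [31] -> [31, 33]
  Merge: [8, 29] + [31, 33] -> [8, 29, 31, 33]
  Split: [30, 44, 9, 26] -> [30, 44] and [9, 26]
    Split: [30, 44] -> [30] and [44]
    Merge: [30] + [44] -> [30, 44]
    Split: [9, 26] -> [9] and [26]
    Merge: [9] + [26] -> [9, 26]
  Merge: [30, 44] + [9, 26] -> [9, 26, 30, 44]
Merge: [8, 29, 31, 33] + [9, 26, 30, 44] -> [8, 9, 26, 29, 30, 31, 33, 44]

Final sorted array: [8, 9, 26, 29, 30, 31, 33, 44]

The merge sort proceeds by recursively splitting the array and merging sorted halves.
After all merges, the sorted array is [8, 9, 26, 29, 30, 31, 33, 44].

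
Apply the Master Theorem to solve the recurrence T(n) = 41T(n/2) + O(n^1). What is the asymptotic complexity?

Master Theorem for T(n) = 41T(n/2) + O(n^1):

a = 41, b = 2, c = 1
log_b(a) = log_2(41) = 5.3576

Case 1: c = 1 < log_2(41) = 5.3576
T(n) = O(n^(log_2 41))

For T(n) = 41T(n/2) + O(n^1): log_2(41) = 5.3576. This is Case 1 of the Master Theorem (c < log_b(a), work dominated by leaves), giving O(n^(log_2 41)).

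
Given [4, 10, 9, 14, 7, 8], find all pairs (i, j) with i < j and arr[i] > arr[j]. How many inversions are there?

Finding inversions in [4, 10, 9, 14, 7, 8]:

(1, 2): arr[1]=10 > arr[2]=9
(1, 4): arr[1]=10 > arr[4]=7
(1, 5): arr[1]=10 > arr[5]=8
(2, 4): arr[2]=9 > arr[4]=7
(2, 5): arr[2]=9 > arr[5]=8
(3, 4): arr[3]=14 > arr[4]=7
(3, 5): arr[3]=14 > arr[5]=8

Total inversions: 7

The array has 7 inversion(s): (1,2), (1,4), (1,5), (2,4), (2,5), (3,4), (3,5). Each pair (i,j) satisfies i < j and arr[i] > arr[j].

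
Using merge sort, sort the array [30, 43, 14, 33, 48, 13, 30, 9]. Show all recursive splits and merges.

Merge sort trace:

Split: [30, 43, 14, 33, 48, 13, 30, 9] -> [30, 43, 14, 33] and [48, 13, 30, 9]
  Split: [30, 43, 14, 33] -> [30, 43] and [14, 33]
    Split: [30, 43] -> [30] and [43]
    Merge: [30] + [43] -> [30, 43]
    Split: [14, 33] -> [14] and [33]
    Merge: [14] + [33] -> [14, 33]
  Merge: [30, 43] + [14, 33] -> [14, 30, 33, 43]
  Split: [48, 13, 30, 9] -> [48, 13] and [30, 9]
    Split: [48, 13] -> [48] and [13]
    Merge: [48] + [13] -> [13, 48]
    Split: [30, 9] -> [30] and [9]
    Merge: [30] + [9] -> [9, 30]
  Merge: [13, 48] + [9, 30] -> [9, 13, 30, 48]
Merge: [14, 30, 33, 43] + [9, 13, 30, 48] -> [9, 13, 14, 30, 30, 33, 43, 48]

Final sorted array: [9, 13, 14, 30, 30, 33, 43, 48]

The merge sort proceeds by recursively splitting the array and merging sorted halves.
After all merges, the sorted array is [9, 13, 14, 30, 30, 33, 43, 48].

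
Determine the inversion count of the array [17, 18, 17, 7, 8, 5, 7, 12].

Finding inversions in [17, 18, 17, 7, 8, 5, 7, 12]:

(0, 3): arr[0]=17 > arr[3]=7
(0, 4): arr[0]=17 > arr[4]=8
(0, 5): arr[0]=17 > arr[5]=5
(0, 6): arr[0]=17 > arr[6]=7
(0, 7): arr[0]=17 > arr[7]=12
(1, 2): arr[1]=18 > arr[2]=17
(1, 3): arr[1]=18 > arr[3]=7
(1, 4): arr[1]=18 > arr[4]=8
(1, 5): arr[1]=18 > arr[5]=5
(1, 6): arr[1]=18 > arr[6]=7
(1, 7): arr[1]=18 > arr[7]=12
(2, 3): arr[2]=17 > arr[3]=7
(2, 4): arr[2]=17 > arr[4]=8
(2, 5): arr[2]=17 > arr[5]=5
(2, 6): arr[2]=17 > arr[6]=7
(2, 7): arr[2]=17 > arr[7]=12
(3, 5): arr[3]=7 > arr[5]=5
(4, 5): arr[4]=8 > arr[5]=5
(4, 6): arr[4]=8 > arr[6]=7

Total inversions: 19

The array has 19 inversion(s): (0,3), (0,4), (0,5), (0,6), (0,7), (1,2), (1,3), (1,4), (1,5), (1,6), (1,7), (2,3), (2,4), (2,5), (2,6), (2,7), (3,5), (4,5), (4,6). Each pair (i,j) satisfies i < j and arr[i] > arr[j].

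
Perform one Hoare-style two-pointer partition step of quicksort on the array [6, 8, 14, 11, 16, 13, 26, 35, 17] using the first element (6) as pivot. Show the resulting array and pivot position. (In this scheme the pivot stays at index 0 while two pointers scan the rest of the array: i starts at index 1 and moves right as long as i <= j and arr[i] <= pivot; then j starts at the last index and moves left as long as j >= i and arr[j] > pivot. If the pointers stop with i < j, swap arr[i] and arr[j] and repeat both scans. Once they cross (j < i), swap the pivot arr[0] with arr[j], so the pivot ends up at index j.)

Hoare-style two-pointer partition with pivot = 6:

Initial array: [6, 8, 14, 11, 16, 13, 26, 35, 17]

Pointers start at i = 1, j = 8.
i ends at 1, j ends at 0: the pointers have crossed (j < i), so scanning stops.

j = 0, so swapping arr[0] with arr[j] leaves the pivot at position 0: [6, 8, 14, 11, 16, 13, 26, 35, 17]
Pivot position: 0

After partitioning with pivot 6, the array becomes [6, 8, 14, 11, 16, 13, 26, 35, 17]. The pivot is placed at index 0. All elements to the left of the pivot are <= 6, and all elements to the right are > 6.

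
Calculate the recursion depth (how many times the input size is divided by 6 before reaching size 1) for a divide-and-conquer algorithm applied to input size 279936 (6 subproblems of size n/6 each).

For divide and conquer with division factor 6:

Problem sizes at each level:
Level 0: 279936
Level 1: 46656
Level 2: 7776
Level 3: 1296
Level 4: 216
Level 5: 36
Level 6: 6
Level 7: 1

The root is level 0 and the size-1 base case is level 7 (the tree spans levels 0 through 7, i.e. 8 levels counting the root), so the depth is the number of divisions: log_6(279936) = 7

The recursion tree depth is log_6(279936) = 7. At each level, the problem size is divided by 6, so it takes 7 divisions to reduce to a base case of size 1. The algorithm makes 6 recursive calls at each level.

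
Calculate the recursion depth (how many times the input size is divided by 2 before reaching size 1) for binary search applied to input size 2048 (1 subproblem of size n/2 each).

For divide and conquer with division factor 2:

Problem sizes at each level:
Level 0: 2048
Level 1: 1024
Level 2: 512
Level 3: 256
Level 4: 128
Level 5: 64
Level 6: 32
Level 7: 16
Level 8: 8
Level 9: 4
Level 10: 2
Level 11: 1

The root is level 0 and the size-1 base case is level 11 (the tree spans levels 0 through 11, i.e. 12 levels counting the root), so the depth is the number of divisions: log_2(2048) = 11

The recursion tree depth is log_2(2048) = 11. At each level, the problem size is divided by 2, so it takes 11 divisions to reduce to a base case of size 1. The algorithm makes 1 recursive call at each level.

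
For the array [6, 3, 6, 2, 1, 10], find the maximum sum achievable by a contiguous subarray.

Using Kadane's algorithm on [6, 3, 6, 2, 1, 10]:

Scanning through the array:
Position 1 (value 3): max_ending_here = 9, max_so_far = 9
Position 2 (value 6): max_ending_here = 15, max_so_far = 15
Position 3 (value 2): max_ending_here = 17, max_so_far = 17
Position 4 (value 1): max_ending_here = 18, max_so_far = 18
Position 5 (value 10): max_ending_here = 28, max_so_far = 28

Maximum subarray: [6, 3, 6, 2, 1, 10]
Maximum sum: 28

The maximum subarray is [6, 3, 6, 2, 1, 10] with sum 28. This subarray runs from index 0 to index 5.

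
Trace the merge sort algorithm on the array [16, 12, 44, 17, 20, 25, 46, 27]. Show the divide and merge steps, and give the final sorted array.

Merge sort trace:

Split: [16, 12, 44, 17, 20, 25, 46, 27] -> [16, 12, 44, 17] and [20, 25, 46, 27]
  Split: [16, 12, 44, 17] -> [16, 12] and [44, 17]
    Split: [16, 12] -> [16] and [12]
    Merge: [16] + [12] -> [12, 16]
    Split: [44, 17] -> [44] and [17]
    Merge: [44] + [17] -> [17, 44]
  Merge: [12, 16] + [17, 44] -> [12, 16, 17, 44]
  Split: [20, 25, 46, 27] -> [20, 25] and [46, 27]
    Split: [20, 25] -> [20] and [25]
    Merge: [20] + [25] -> [20, 25]
    Split: [46, 27] -> [46] and [27]
    Merge: [46] + [27] -> [27, 46]
  Merge: [20, 25] + [27, 46] -> [20, 25, 27, 46]
Merge: [12, 16, 17, 44] + [20, 25, 27, 46] -> [12, 16, 17, 20, 25, 27, 44, 46]

Final sorted array: [12, 16, 17, 20, 25, 27, 44, 46]

The merge sort proceeds by recursively splitting the array and merging sorted halves.
After all merges, the sorted array is [12, 16, 17, 20, 25, 27, 44, 46].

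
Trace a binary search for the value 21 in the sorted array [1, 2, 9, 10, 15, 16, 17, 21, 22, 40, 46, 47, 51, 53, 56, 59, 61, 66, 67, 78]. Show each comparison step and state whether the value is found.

Binary search for 21 in [1, 2, 9, 10, 15, 16, 17, 21, 22, 40, 46, 47, 51, 53, 56, 59, 61, 66, 67, 78]:

lo=0, hi=19, mid=9, arr[mid]=40 -> 40 > 21, search left half
lo=0, hi=8, mid=4, arr[mid]=15 -> 15 < 21, search right half
lo=5, hi=8, mid=6, arr[mid]=17 -> 17 < 21, search right half
lo=7, hi=8, mid=7, arr[mid]=21 -> Found target at index 7!

Binary search finds 21 at index 7 after 4 comparisons. The search repeatedly halves the search space by comparing with the middle element.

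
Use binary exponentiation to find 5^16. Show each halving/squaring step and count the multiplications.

Computing 5^16 by squaring (build up from 5^1; each line after the first costs one multiplication):

5^1 = 5
5^2 = (5^1)^2 = 5^2 = 25
5^4 = (5^2)^2 = 25^2 = 625
5^8 = (5^4)^2 = 625^2 = 390625
5^16 = (5^8)^2 = 390625^2 = 152587890625

Result: 152587890625
Multiplications needed: 4 (4 lines after 5^1)

5^16 = 152587890625. Using exponentiation by squaring, this requires 4 multiplications. The key idea: if the exponent is even, square the half-power; if odd, multiply by the base once.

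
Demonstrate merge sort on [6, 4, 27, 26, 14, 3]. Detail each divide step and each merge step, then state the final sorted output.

Merge sort trace:

Split: [6, 4, 27, 26, 14, 3] -> [6, 4, 27] and [26, 14, 3]
  Split: [6, 4, 27] -> [6] and [4, 27]
    Split: [4, 27] -> [4] and [27]
    Merge: [4] + [27] -> [4, 27]
  Merge: [6] + [4, 27] -> [4, 6, 27]
  Split: [26, 14, 3] -> [26] and [14, 3]
    Split: [14, 3] -> [14] and [3]
    Merge: [14] + [3] -> [3, 14]
  Merge: [26] + [3, 14] -> [3, 14, 26]
Merge: [4, 6, 27] + [3, 14, 26] -> [3, 4, 6, 14, 26, 27]

Final sorted array: [3, 4, 6, 14, 26, 27]

The merge sort proceeds by recursively splitting the array and merging sorted halves.
After all merges, the sorted array is [3, 4, 6, 14, 26, 27].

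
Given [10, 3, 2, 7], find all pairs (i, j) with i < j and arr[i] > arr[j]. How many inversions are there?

Finding inversions in [10, 3, 2, 7]:

(0, 1): arr[0]=10 > arr[1]=3
(0, 2): arr[0]=10 > arr[2]=2
(0, 3): arr[0]=10 > arr[3]=7
(1, 2): arr[1]=3 > arr[2]=2

Total inversions: 4

The array has 4 inversion(s): (0,1), (0,2), (0,3), (1,2). Each pair (i,j) satisfies i < j and arr[i] > arr[j].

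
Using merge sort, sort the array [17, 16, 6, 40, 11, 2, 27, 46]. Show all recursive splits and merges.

Merge sort trace:

Split: [17, 16, 6, 40, 11, 2, 27, 46] -> [17, 16, 6, 40] and [11, 2, 27, 46]
  Split: [17, 16, 6, 40] -> [17, 16] and [6, 40]
    Split: [17, 16] -> [17] and [16]
    Merge: [17] + [16] -> [16, 17]
    Split: [6, 40] -> [6] and [40]
    Merge: [6] + [40] -> [6, 40]
  Merge: [16, 17] + [6, 40] -> [6, 16, 17, 40]
  Split: [11, 2, 27, 46] -> [11, 2] and [27, 46]
    Split: [11, 2] -> [11] and [2]
    Merge: [11] + [2] -> [2, 11]
    Split: [27, 46] -> [27] and [46]
    Merge: [27] + [46] -> [27, 46]
  Merge: [2, 11] + [27, 46] -> [2, 11, 27, 46]
Merge: [6, 16, 17, 40] + [2, 11, 27, 46] -> [2, 6, 11, 16, 17, 27, 40, 46]

Final sorted array: [2, 6, 11, 16, 17, 27, 40, 46]

The merge sort proceeds by recursively splitting the array and merging sorted halves.
After all merges, the sorted array is [2, 6, 11, 16, 17, 27, 40, 46].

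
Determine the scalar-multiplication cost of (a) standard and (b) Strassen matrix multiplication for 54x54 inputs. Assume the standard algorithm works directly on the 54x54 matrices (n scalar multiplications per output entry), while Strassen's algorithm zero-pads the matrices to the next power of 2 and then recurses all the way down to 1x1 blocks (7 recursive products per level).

Matrix multiplication for 54x54 matrices:

Strassen's algorithm requires power-of-2 dimensions. Pad 54x54 to 64x64 (next power of 2).

Standard algorithm: 54^3 = 157464 multiplications
Strassen's algorithm: 7^(log2(64)) = 7^6 = 117649 multiplications
Savings: 157464 - 117649 = 39815 multiplications

Standard: 157464 multiplications (54^3). Strassen: 117649 multiplications (7^6, after padding to 64x64). Strassen reduces 8 recursive multiplications to 7 at each level.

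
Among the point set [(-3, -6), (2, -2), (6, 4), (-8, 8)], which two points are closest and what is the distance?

Computing all pairwise distances among 4 points:

d((-3, -6), (2, -2)) = 6.4031 <-- minimum
d((-3, -6), (6, 4)) = 13.4536
d((-3, -6), (-8, 8)) = 14.8661
d((2, -2), (6, 4)) = 7.2111
d((2, -2), (-8, 8)) = 14.1421
d((6, 4), (-8, 8)) = 14.5602

Closest pair: (-3, -6) and (2, -2) with distance 6.4031

The closest pair is (-3, -6) and (2, -2) with Euclidean distance 6.4031. For 4 points, brute-force pairwise comparison is shown above. For large n, the divide-and-conquer algorithm (sort by x, recurse on halves, check the dividing strip) achieves O(n log n).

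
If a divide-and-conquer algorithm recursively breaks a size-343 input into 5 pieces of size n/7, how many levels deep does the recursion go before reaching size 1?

For divide and conquer with division factor 7:

Problem sizes at each level:
Level 0: 343
Level 1: 49
Level 2: 7
Level 3: 1

The root is level 0 and the size-1 base case is level 3 (the tree spans levels 0 through 3, i.e. 4 levels counting the root), so the depth is the number of divisions: log_7(343) = 3

The recursion tree depth is log_7(343) = 3. At each level, the problem size is divided by 7, so it takes 3 divisions to reduce to a base case of size 1. The algorithm makes 5 recursive calls at each level.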